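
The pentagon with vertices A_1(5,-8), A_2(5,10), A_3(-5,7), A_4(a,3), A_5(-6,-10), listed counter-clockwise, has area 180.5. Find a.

The doubled signed area Σ (x_i y_{i+1} − x_{i+1} y_i) is linear in a.
With a=0 it equals 276; the coefficient of a is -17 (from the two edges through A_4).
So -17·a + 276 = 2·180.5 = 361 ⇒ a = -5.

-5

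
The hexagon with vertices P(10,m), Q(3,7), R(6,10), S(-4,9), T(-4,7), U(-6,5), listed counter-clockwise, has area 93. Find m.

-6

The doubled signed area Σ (x_i y_{i+1} − x_{i+1} y_i) is linear in m.
With m=0 it equals 132; the coefficient of m is -9 (from the two edges through P).
So -9·m + 132 = 2·93 = 186 ⇒ m = -6.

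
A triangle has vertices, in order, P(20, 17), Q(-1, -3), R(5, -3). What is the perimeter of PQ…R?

60

|PQ| = √((-21)² + (-20)²) = √841 = 29
|QR| = √((6)² + (0)²) = √36 = 6
|RP| = √((15)² + (20)²) = √625 = 25
Perimeter = 29 + 6 + 25 = 60.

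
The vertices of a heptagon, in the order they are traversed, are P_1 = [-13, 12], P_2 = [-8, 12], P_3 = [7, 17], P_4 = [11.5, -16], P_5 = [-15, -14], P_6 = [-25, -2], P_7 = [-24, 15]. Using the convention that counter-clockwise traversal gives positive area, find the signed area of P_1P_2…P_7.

-912.25

Apply the shoelace formula: 2A = Σ (x_i·y_{i+1} − x_{i+1}·y_i), indices taken mod 7.
Σ = (-60) + (-220) + (-307.5) + (-401) + (-320) + (-423) + (-93) = -1824.5
Signed area = Σ/2 = -912.25 (negative ⇒ clockwise traversal).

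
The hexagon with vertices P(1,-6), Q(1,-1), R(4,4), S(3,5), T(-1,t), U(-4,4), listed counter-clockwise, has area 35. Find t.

4

Write out the shoelace sum; only the two edges meeting at T involve t:
2·Area = [(3·t − (-1)·5) + ((-1)·4 − (-4)·t)] + 41
       = 7·t + 42 = 70
⇒ t = 4.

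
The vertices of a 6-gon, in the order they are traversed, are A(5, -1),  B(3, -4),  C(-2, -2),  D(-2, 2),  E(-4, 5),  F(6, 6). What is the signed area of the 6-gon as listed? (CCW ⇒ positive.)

-65.5

Apply the surveyor's formula: 2A = Σ (x_i·y_{i+1} − x_{i+1}·y_i), indices taken mod 6.
Cross-terms: -17, -14, -8, -2, -54, -36  ⇒  Σ = -131
Signed area = Σ/2 = -65.5 (negative ⇒ clockwise traversal).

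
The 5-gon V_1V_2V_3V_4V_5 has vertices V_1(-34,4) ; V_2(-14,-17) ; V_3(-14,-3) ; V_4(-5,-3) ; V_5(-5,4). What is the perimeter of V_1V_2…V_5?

|V_1V_2| = √((20)² + (-21)²) = √841 = 29
|V_2V_3| = √((0)² + (14)²) = √196 = 14
|V_3V_4| = √((9)² + (0)²) = √81 = 9
|V_4V_5| = √((0)² + (7)²) = √49 = 7
|V_5V_1| = √((-29)² + (0)²) = √841 = 29
Perimeter = 29 + 14 + 9 + 7 + 29 = 88.

88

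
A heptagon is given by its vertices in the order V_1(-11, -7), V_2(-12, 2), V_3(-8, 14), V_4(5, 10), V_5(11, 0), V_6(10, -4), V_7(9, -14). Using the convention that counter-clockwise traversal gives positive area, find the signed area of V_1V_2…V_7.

-441.5

V_1→V_2: (-11)(2) − (-12)(-7) = -106
V_2→V_3: (-12)(14) − (-8)(2) = -152
V_3→V_4: (-8)(10) − (5)(14) = -150
V_4→V_5: (5)(0) − (11)(10) = -110
V_5→V_6: (11)(-4) − (10)(0) = -44
V_6→V_7: (10)(-14) − (9)(-4) = -104
V_7→V_1: (9)(-7) − (-11)(-14) = -217
Σ = -883
Signed area = Σ/2 = -441.5 (negative ⇒ clockwise traversal).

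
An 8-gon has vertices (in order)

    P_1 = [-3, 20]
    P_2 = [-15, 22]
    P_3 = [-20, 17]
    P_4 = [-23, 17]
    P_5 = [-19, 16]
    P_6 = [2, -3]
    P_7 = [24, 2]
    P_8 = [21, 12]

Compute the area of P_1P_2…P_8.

614

Σ = (234) + (185) + (51) + (-45) + (25) + (76) + (246) + (456) = 1228
Area = |Σ|/2 = 614.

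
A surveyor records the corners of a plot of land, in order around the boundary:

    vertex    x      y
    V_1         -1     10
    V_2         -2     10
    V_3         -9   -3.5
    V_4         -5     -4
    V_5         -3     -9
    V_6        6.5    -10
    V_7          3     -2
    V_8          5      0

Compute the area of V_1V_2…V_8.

Σ = (10) + (97) + (18.5) + (33) + (88.5) + (17) + (10) + (50) = 324
Area = |Σ|/2 = 162.

162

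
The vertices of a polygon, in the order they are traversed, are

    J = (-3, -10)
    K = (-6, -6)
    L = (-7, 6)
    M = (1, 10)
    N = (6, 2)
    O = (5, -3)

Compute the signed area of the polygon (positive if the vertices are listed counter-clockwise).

-170.5

Apply Gauss's area formula: 2A = Σ (x_i·y_{i+1} − x_{i+1}·y_i), indices taken mod 6.
Cross-terms: -42, -78, -76, -58, -28, -59  ⇒  Σ = -341
Signed area = Σ/2 = -170.5 (negative ⇒ clockwise traversal).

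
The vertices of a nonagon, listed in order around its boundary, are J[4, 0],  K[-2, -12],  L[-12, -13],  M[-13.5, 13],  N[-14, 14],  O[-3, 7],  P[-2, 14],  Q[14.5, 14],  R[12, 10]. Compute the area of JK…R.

Apply the surveyor's formula: 2A = Σ (x_i·y_{i+1} − x_{i+1}·y_i), indices taken mod 9.
Σ = (-48) + (-118) + (-331.5) + (-7) + (-56) + (-28) + (-231) + (-23) + (-40) = -882.5
Area = |Σ|/2 = 441.25.

441.25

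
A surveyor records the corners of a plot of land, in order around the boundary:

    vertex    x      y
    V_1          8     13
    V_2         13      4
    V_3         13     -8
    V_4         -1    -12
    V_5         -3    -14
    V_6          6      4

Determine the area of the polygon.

180.5

Σ = (-137) + (-156) + (-164) + (-22) + (72) + (46) = -361
Area = |Σ|/2 = 180.5.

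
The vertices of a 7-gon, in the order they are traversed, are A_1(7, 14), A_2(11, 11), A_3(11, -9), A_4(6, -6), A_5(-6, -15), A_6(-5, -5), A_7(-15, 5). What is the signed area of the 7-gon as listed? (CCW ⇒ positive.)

-412.5

Apply Gauss's area formula: 2A = Σ (x_i·y_{i+1} − x_{i+1}·y_i), indices taken mod 7.
Σ = (-77) + (-220) + (-12) + (-126) + (-45) + (-100) + (-245) = -825
Signed area = Σ/2 = -412.5 (negative ⇒ clockwise traversal).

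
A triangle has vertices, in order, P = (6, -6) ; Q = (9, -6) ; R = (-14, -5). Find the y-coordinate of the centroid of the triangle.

Apply the shoelace (surveyor's) formula. First the cross-terms c_i = x_i·y_{i+1} − x_{i+1}·y_i:
  18, -129, 114  ⇒  2A = 3, A = 1.5.
Then Σ (y_i + y_{i+1})·c_i = -51, so ȳ = -51 / (6·1.5) = -17/3.

-17/3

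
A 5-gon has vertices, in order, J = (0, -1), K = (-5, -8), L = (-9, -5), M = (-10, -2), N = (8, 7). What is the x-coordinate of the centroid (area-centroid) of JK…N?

-445/146

Apply Gauss's area formula. First the cross-terms c_i = x_i·y_{i+1} − x_{i+1}·y_i:
  -5, -47, -32, -54, -8  ⇒  2A = -146, A = -73.
Then Σ (x_i + x_{i+1})·c_i = 1335, so x̄ = 1335 / (6·(-73)) = -445/146.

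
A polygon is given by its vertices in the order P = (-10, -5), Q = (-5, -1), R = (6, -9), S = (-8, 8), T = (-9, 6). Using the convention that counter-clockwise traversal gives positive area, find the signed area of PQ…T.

Apply the shoelace formula: 2A = Σ (x_i·y_{i+1} − x_{i+1}·y_i), indices taken mod 5.
P→Q: (-10)(-1) − (-5)(-5) = -15
Q→R: (-5)(-9) − (6)(-1) = 51
R→S: (6)(8) − (-8)(-9) = -24
S→T: (-8)(6) − (-9)(8) = 24
T→P: (-9)(-5) − (-10)(6) = 105
Σ = 141
Signed area = Σ/2 = 70.5 (positive ⇒ counter-clockwise traversal).

70.5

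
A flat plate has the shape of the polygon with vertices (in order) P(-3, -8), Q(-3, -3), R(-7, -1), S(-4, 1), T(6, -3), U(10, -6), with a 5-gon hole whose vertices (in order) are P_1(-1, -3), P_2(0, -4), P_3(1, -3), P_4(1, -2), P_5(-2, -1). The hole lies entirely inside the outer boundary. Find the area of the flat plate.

66.5

Outer boundary:
Cross-terms: -15, -18, -11, 6, -6, -98  ⇒  Σ = -142
Area = |Σ|/2 = 71.
Hole:
Apply the shoelace (surveyor's) formula: 2A = Σ (x_i·y_{i+1} − x_{i+1}·y_i), indices taken mod 5.
Σ = (4) + (4) + (1) + (-5) + (5) = 9
Area = |Σ|/2 = 4.5.
Net area = 71 − 4.5 = 66.5.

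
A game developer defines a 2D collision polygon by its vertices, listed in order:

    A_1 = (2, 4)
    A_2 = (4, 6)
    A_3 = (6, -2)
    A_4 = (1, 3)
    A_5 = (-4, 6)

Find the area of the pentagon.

19

Apply the surveyor's formula: 2A = Σ (x_i·y_{i+1} − x_{i+1}·y_i), indices taken mod 5.
Σ = (-4) + (-44) + (20) + (18) + (-28) = -38
Area = |Σ|/2 = 19.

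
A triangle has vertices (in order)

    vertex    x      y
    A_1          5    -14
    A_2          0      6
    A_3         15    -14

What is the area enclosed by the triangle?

Σ = (30) + (-90) + (-140) = -200
Area = |Σ|/2 = 100.

100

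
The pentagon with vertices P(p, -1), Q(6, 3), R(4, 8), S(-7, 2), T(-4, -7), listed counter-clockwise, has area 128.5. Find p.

9

Write out the shoelace sum; only the two edges meeting at P involve p:
2·Area = [((-4)·(-1) − p·(-7)) + (p·3 − 6·(-1))] + 157
       = 10·p + 167 = 257
⇒ p = 9.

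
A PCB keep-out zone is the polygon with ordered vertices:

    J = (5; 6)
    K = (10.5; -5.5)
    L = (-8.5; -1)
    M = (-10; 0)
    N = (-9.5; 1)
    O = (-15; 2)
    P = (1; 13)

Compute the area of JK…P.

Apply the shoelace (surveyor's) formula: 2A = Σ (x_i·y_{i+1} − x_{i+1}·y_i), indices taken mod 7.
J→K: (5)(-5.5) − (10.5)(6) = -90.5
K→L: (10.5)(-1) − (-8.5)(-5.5) = -57.25
L→M: (-8.5)(0) − (-10)(-1) = -10
M→N: (-10)(1) − (-9.5)(0) = -10
N→O: (-9.5)(2) − (-15)(1) = -4
O→P: (-15)(13) − (1)(2) = -197
P→J: (1)(6) − (5)(13) = -59
Σ = -427.75
Area = |Σ|/2 = 213.875.

213.875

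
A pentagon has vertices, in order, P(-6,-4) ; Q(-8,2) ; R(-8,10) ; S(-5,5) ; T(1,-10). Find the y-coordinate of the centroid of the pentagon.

Apply the surveyor's formula. First the cross-terms c_i = x_i·y_{i+1} − x_{i+1}·y_i:
  -44, -64, 10, 45, -64  ⇒  2A = -117, A = -58.5.
Then Σ (y_i + y_{i+1})·c_i = 141, so ȳ = 141 / (6·(-58.5)) = -47/117.

-47/117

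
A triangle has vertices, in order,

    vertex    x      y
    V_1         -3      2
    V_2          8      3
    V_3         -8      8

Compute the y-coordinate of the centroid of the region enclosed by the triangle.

13/3

Apply Gauss's area formula. First the cross-terms c_i = x_i·y_{i+1} − x_{i+1}·y_i:
  -25, 88, 8  ⇒  2A = 71, A = 35.5.
Then Σ (y_i + y_{i+1})·c_i = 923, so ȳ = 923 / (6·35.5) = 13/3.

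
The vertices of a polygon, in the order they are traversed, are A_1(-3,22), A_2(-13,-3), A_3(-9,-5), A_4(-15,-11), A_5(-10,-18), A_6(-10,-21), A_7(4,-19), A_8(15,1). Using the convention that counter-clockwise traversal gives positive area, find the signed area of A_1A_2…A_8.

Apply the shoelace formula: 2A = Σ (x_i·y_{i+1} − x_{i+1}·y_i), indices taken mod 8.
Σ = (295) + (38) + (24) + (160) + (30) + (274) + (289) + (333) = 1443
Signed area = Σ/2 = 721.5 (positive ⇒ counter-clockwise traversal).

721.5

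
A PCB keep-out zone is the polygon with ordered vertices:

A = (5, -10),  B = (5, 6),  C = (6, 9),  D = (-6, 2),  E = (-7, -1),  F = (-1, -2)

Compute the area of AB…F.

104

Apply the shoelace (surveyor's) formula: 2A = Σ (x_i·y_{i+1} − x_{i+1}·y_i), indices taken mod 6.
Cross-terms: 80, 9, 66, 20, 13, 20  ⇒  Σ = 208
Area = |Σ|/2 = 104.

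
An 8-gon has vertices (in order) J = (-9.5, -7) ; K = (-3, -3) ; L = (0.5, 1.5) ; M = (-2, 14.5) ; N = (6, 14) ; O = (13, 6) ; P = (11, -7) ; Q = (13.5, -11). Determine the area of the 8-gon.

J→K: (-9.5)(-3) − (-3)(-7) = 7.5
K→L: (-3)(1.5) − (0.5)(-3) = -3
L→M: (0.5)(14.5) − (-2)(1.5) = 10.25
M→N: (-2)(14) − (6)(14.5) = -115
N→O: (6)(6) − (13)(14) = -146
O→P: (13)(-7) − (11)(6) = -157
P→Q: (11)(-11) − (13.5)(-7) = -26.5
Q→J: (13.5)(-7) − (-9.5)(-11) = -199
Σ = -628.75
Area = |Σ|/2 = 314.375.

314.375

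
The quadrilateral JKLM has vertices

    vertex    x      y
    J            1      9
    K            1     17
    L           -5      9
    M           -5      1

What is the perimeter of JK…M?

36

|JK| = √((0)² + (8)²) = √64 = 8
|KL| = √((-6)² + (-8)²) = √100 = 10
|LM| = √((0)² + (-8)²) = √64 = 8
|MJ| = √((6)² + (8)²) = √100 = 10
Perimeter = 8 + 10 + 8 + 10 = 36.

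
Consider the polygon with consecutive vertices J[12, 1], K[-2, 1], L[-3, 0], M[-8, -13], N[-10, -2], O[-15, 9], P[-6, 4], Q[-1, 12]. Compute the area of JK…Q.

Apply Gauss's area formula: 2A = Σ (x_i·y_{i+1} − x_{i+1}·y_i), indices taken mod 8.
Σ = (14) + (3) + (39) + (-114) + (-120) + (-6) + (-68) + (-145) = -397
Area = |Σ|/2 = 198.5.

198.5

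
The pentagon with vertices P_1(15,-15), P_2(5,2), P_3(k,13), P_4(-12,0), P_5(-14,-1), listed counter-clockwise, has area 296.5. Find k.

-15

Write out the shoelace sum; only the two edges meeting at P_3 involve k:
2·Area = [(5·13 − k·2) + (k·0 − (-12)·13)] + 342
       = -2·k + 563 = 593
⇒ k = -15.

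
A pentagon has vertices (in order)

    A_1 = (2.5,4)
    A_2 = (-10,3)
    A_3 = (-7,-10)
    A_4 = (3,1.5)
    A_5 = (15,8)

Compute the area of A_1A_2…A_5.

Apply the shoelace formula: 2A = Σ (x_i·y_{i+1} − x_{i+1}·y_i), indices taken mod 5.
Cross-terms: 47.5, 121, 19.5, 1.5, 40  ⇒  Σ = 229.5
Area = |Σ|/2 = 114.75.

114.75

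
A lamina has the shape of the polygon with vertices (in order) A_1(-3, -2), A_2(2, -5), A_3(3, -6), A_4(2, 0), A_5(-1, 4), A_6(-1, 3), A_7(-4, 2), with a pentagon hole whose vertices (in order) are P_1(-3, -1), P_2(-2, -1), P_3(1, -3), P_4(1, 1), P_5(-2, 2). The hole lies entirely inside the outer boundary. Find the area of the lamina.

Outer boundary:
Σ = (19) + (3) + (12) + (8) + (1) + (10) + (14) = 67
Area = |Σ|/2 = 33.5.
Hole:
Apply Gauss's area formula: 2A = Σ (x_i·y_{i+1} − x_{i+1}·y_i), indices taken mod 5.
Cross-terms: 1, 7, 4, 4, 8  ⇒  Σ = 24
Area = |Σ|/2 = 12.
Net area = 33.5 − 12 = 21.5.

21.5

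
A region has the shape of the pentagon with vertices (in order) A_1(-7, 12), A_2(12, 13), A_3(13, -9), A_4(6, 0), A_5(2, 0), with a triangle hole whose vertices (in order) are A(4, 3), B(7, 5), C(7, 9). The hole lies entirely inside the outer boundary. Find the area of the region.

211

Outer boundary:
A_1→A_2: (-7)(13) − (12)(12) = -235
A_2→A_3: (12)(-9) − (13)(13) = -277
A_3→A_4: (13)(0) − (6)(-9) = 54
A_4→A_5: (6)(0) − (2)(0) = 0
A_5→A_1: (2)(12) − (-7)(0) = 24
Σ = -434
Area = |Σ|/2 = 217.
Hole:
Cross-terms: -1, 28, -15  ⇒  Σ = 12
Area = |Σ|/2 = 6.
Net area = 217 − 6 = 211.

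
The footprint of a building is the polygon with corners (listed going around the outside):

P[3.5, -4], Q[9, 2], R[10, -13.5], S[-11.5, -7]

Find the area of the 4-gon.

Cross-terms: 43, -141.5, -225.25, 70.5  ⇒  Σ = -253.25
Area = |Σ|/2 = 126.625.

126.625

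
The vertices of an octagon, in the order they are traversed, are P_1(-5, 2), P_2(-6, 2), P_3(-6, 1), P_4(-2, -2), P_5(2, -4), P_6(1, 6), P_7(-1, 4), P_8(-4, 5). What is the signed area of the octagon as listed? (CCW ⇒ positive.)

44

Apply the surveyor's formula: 2A = Σ (x_i·y_{i+1} − x_{i+1}·y_i), indices taken mod 8.
Σ = (2) + (6) + (14) + (12) + (16) + (10) + (11) + (17) = 88
Signed area = Σ/2 = 44 (positive ⇒ counter-clockwise traversal).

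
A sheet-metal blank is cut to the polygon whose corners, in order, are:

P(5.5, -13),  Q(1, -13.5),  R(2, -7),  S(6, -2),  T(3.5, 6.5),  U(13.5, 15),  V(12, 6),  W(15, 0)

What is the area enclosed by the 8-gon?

Apply the surveyor's formula: 2A = Σ (x_i·y_{i+1} − x_{i+1}·y_i), indices taken mod 8.
Cross-terms: -61.25, 20, 38, 46, -35.25, -99, -90, -195  ⇒  Σ = -376.5
Area = |Σ|/2 = 188.25.

188.25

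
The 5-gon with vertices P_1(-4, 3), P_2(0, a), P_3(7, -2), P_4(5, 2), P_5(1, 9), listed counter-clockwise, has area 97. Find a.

-8

The doubled signed area Σ (x_i y_{i+1} − x_{i+1} y_i) is linear in a.
With a=0 it equals 106; the coefficient of a is -11 (from the two edges through P_2).
So -11·a + 106 = 2·97 = 194 ⇒ a = -8.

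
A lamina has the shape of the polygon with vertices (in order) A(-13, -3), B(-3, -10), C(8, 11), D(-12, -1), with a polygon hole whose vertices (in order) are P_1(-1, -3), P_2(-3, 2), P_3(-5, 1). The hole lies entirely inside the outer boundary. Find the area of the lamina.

151.5

Outer boundary:
Σ = (121) + (47) + (124) + (23) = 315
Area = |Σ|/2 = 157.5.
Hole:
Apply the surveyor's formula: 2A = Σ (x_i·y_{i+1} − x_{i+1}·y_i), indices taken mod 3.
Σ = (-11) + (7) + (16) = 12
Area = |Σ|/2 = 6.
Net area = 157.5 − 6 = 151.5.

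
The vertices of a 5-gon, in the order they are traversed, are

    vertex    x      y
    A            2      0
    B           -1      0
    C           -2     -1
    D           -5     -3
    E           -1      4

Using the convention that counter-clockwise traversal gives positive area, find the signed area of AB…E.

-14.5

Cross-terms: 0, 1, 1, -23, -8  ⇒  Σ = -29
Signed area = Σ/2 = -14.5 (negative ⇒ clockwise traversal).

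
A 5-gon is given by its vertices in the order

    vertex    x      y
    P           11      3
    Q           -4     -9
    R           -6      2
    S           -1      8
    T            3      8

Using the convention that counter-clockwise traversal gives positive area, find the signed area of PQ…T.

-153

Apply the surveyor's formula: 2A = Σ (x_i·y_{i+1} − x_{i+1}·y_i), indices taken mod 5.
P→Q: (11)(-9) − (-4)(3) = -87
Q→R: (-4)(2) − (-6)(-9) = -62
R→S: (-6)(8) − (-1)(2) = -46
S→T: (-1)(8) − (3)(8) = -32
T→P: (3)(3) − (11)(8) = -79
Σ = -306
Signed area = Σ/2 = -153 (negative ⇒ clockwise traversal).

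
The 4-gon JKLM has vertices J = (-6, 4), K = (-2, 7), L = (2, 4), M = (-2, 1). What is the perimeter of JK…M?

|JK| = √((4)² + (3)²) = √25 = 5
|KL| = √((4)² + (-3)²) = √25 = 5
|LM| = √((-4)² + (-3)²) = √25 = 5
|MJ| = √((-4)² + (3)²) = √25 = 5
Perimeter = 5 + 5 + 5 + 5 = 20.

20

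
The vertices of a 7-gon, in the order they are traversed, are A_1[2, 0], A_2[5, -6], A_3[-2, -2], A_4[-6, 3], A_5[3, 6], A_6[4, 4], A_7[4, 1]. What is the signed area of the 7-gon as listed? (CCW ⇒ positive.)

-61.5

Σ = (-12) + (-22) + (-18) + (-45) + (-12) + (-12) + (-2) = -123
Signed area = Σ/2 = -61.5 (negative ⇒ clockwise traversal).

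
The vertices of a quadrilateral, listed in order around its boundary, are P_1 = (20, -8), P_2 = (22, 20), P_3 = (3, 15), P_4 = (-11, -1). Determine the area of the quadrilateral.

Σ = (576) + (270) + (162) + (108) = 1116
Area = |Σ|/2 = 558.

558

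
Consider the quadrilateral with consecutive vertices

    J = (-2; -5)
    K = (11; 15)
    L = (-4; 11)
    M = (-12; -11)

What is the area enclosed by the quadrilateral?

210

Apply Gauss's area formula: 2A = Σ (x_i·y_{i+1} − x_{i+1}·y_i), indices taken mod 4.
Cross-terms: 25, 181, 176, 38  ⇒  Σ = 420
Area = |Σ|/2 = 210.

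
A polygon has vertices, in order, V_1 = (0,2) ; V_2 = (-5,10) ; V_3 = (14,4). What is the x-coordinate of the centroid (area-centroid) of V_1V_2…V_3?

3

Apply Gauss's area formula. First the cross-terms c_i = x_i·y_{i+1} − x_{i+1}·y_i:
  10, -160, 28  ⇒  2A = -122, A = -61.
Then Σ (x_i + x_{i+1})·c_i = -1098, so x̄ = -1098 / (6·(-61)) = 3.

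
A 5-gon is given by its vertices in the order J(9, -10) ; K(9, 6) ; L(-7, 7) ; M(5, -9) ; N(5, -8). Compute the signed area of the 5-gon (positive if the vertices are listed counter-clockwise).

Apply the shoelace formula: 2A = Σ (x_i·y_{i+1} − x_{i+1}·y_i), indices taken mod 5.
J→K: (9)(6) − (9)(-10) = 144
K→L: (9)(7) − (-7)(6) = 105
L→M: (-7)(-9) − (5)(7) = 28
M→N: (5)(-8) − (5)(-9) = 5
N→J: (5)(-10) − (9)(-8) = 22
Σ = 304
Signed area = Σ/2 = 152 (positive ⇒ counter-clockwise traversal).

152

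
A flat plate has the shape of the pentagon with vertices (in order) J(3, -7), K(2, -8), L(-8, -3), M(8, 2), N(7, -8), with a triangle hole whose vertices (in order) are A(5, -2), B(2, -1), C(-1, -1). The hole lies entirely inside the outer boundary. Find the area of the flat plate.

86

Outer boundary:
Σ = (-10) + (-70) + (8) + (-78) + (-25) = -175
Area = |Σ|/2 = 87.5.
Hole:
Apply the shoelace formula: 2A = Σ (x_i·y_{i+1} − x_{i+1}·y_i), indices taken mod 3.
Σ = (-1) + (-3) + (7) = 3
Area = |Σ|/2 = 1.5.
Net area = 87.5 − 1.5 = 86.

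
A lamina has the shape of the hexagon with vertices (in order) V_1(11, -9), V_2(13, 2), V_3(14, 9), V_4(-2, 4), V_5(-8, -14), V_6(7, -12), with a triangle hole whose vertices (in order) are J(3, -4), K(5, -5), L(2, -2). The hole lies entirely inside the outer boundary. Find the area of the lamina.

Outer boundary:
Cross-terms: 139, 89, 74, 60, 194, 69  ⇒  Σ = 625
Area = |Σ|/2 = 312.5.
Hole:
Apply the shoelace (surveyor's) formula: 2A = Σ (x_i·y_{i+1} − x_{i+1}·y_i), indices taken mod 3.
Cross-terms: 5, 0, -2  ⇒  Σ = 3
Area = |Σ|/2 = 1.5.
Net area = 312.5 − 1.5 = 311.

311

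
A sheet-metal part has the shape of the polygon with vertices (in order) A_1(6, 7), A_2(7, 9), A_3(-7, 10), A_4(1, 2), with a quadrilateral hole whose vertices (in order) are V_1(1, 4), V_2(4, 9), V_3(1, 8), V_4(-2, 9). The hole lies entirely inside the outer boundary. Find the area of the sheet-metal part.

42.5

Outer boundary:
Cross-terms: 5, 133, -24, -5  ⇒  Σ = 109
Area = |Σ|/2 = 54.5.
Hole:
Apply the surveyor's formula: 2A = Σ (x_i·y_{i+1} − x_{i+1}·y_i), indices taken mod 4.
V_1→V_2: (1)(9) − (4)(4) = -7
V_2→V_3: (4)(8) − (1)(9) = 23
V_3→V_4: (1)(9) − (-2)(8) = 25
V_4→V_1: (-2)(4) − (1)(9) = -17
Σ = 24
Area = |Σ|/2 = 12.
Net area = 54.5 − 12 = 42.5.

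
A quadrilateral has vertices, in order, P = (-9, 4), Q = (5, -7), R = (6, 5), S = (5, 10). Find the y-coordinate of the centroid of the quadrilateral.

Apply Gauss's area formula. First the cross-terms c_i = x_i·y_{i+1} − x_{i+1}·y_i:
  43, 67, 35, 110  ⇒  2A = 255, A = 127.5.
Then Σ (y_i + y_{i+1})·c_i = 1802, so ȳ = 1802 / (6·127.5) = 106/45.

106/45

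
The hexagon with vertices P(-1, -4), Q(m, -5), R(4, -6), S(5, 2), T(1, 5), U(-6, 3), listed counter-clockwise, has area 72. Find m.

Write out the shoelace sum; only the two edges meeting at Q involve m:
2·Area = [((-1)·(-5) − m·(-4)) + (m·(-6) − 4·(-5))] + 121
       = -2·m + 146 = 144
⇒ m = 1.

1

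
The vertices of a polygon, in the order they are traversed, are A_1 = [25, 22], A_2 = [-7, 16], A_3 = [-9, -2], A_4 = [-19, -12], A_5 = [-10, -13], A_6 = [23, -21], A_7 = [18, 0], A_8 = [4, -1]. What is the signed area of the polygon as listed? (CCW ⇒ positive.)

945.5

Apply Gauss's area formula: 2A = Σ (x_i·y_{i+1} − x_{i+1}·y_i), indices taken mod 8.
Σ = (554) + (158) + (70) + (127) + (509) + (378) + (-18) + (113) = 1891
Signed area = Σ/2 = 945.5 (positive ⇒ counter-clockwise traversal).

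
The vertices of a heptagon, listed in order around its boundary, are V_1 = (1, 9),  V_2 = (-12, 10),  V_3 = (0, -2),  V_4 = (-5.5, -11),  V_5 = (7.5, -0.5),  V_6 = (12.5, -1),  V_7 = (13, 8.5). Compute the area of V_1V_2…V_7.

221.375

Apply the shoelace formula: 2A = Σ (x_i·y_{i+1} − x_{i+1}·y_i), indices taken mod 7.
Σ = (118) + (24) + (-11) + (85.25) + (-1.25) + (119.25) + (108.5) = 442.75
Area = |Σ|/2 = 221.375.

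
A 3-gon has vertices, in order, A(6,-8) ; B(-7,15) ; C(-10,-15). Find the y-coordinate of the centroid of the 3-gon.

Apply the shoelace (surveyor's) formula. First the cross-terms c_i = x_i·y_{i+1} − x_{i+1}·y_i:
  34, 255, 170  ⇒  2A = 459, A = 229.5.
Then Σ (y_i + y_{i+1})·c_i = -3672, so ȳ = -3672 / (6·229.5) = -8/3.

-8/3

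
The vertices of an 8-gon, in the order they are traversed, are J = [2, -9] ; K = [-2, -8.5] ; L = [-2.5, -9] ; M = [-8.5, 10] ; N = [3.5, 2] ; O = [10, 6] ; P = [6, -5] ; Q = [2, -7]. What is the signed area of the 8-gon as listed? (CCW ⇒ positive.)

Σ = (-35) + (-3.25) + (-101.5) + (-52) + (1) + (-86) + (-32) + (-4) = -312.75
Signed area = Σ/2 = -156.375 (negative ⇒ clockwise traversal).

-156.375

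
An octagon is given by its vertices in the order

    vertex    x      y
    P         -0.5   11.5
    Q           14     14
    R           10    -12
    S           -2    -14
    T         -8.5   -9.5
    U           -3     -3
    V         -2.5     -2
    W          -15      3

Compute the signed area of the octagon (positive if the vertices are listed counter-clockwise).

P→Q: (-0.5)(14) − (14)(11.5) = -168
Q→R: (14)(-12) − (10)(14) = -308
R→S: (10)(-14) − (-2)(-12) = -164
S→T: (-2)(-9.5) − (-8.5)(-14) = -100
T→U: (-8.5)(-3) − (-3)(-9.5) = -3
U→V: (-3)(-2) − (-2.5)(-3) = -1.5
V→W: (-2.5)(3) − (-15)(-2) = -37.5
W→P: (-15)(11.5) − (-0.5)(3) = -171
Σ = -953
Signed area = Σ/2 = -476.5 (negative ⇒ clockwise traversal).

-476.5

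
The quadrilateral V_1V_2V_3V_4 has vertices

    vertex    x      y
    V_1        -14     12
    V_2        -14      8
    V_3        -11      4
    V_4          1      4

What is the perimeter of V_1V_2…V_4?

|V_1V_2| = √((0)² + (-4)²) = √16 = 4
|V_2V_3| = √((3)² + (-4)²) = √25 = 5
|V_3V_4| = √((12)² + (0)²) = √144 = 12
|V_4V_1| = √((-15)² + (8)²) = √289 = 17
Perimeter = 4 + 5 + 12 + 17 = 38.

38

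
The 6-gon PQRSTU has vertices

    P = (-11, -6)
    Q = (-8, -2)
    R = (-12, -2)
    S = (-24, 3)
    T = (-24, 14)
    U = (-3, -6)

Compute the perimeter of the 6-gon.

70

|PQ| = √((3)² + (4)²) = √25 = 5
|QR| = √((-4)² + (0)²) = √16 = 4
|RS| = √((-12)² + (5)²) = √169 = 13
|ST| = √((0)² + (11)²) = √121 = 11
|TU| = √((21)² + (-20)²) = √841 = 29
|UP| = √((-8)² + (0)²) = √64 = 8
Perimeter = 5 + 4 + 13 + 11 + 29 + 8 = 70.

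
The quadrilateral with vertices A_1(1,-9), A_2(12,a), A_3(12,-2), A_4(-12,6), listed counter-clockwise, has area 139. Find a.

Write out the shoelace sum; only the two edges meeting at A_2 involve a:
2·Area = [(1·a − 12·(-9)) + (12·(-2) − 12·a)] + 150
       = -11·a + 234 = 278
⇒ a = -4.

-4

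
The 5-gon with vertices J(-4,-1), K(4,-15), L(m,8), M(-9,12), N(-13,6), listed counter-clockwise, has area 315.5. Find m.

12

The doubled signed area Σ (x_i y_{i+1} − x_{i+1} y_i) is linear in m.
With m=0 it equals 307; the coefficient of m is 27 (from the two edges through L).
So 27·m + 307 = 2·315.5 = 631 ⇒ m = 12.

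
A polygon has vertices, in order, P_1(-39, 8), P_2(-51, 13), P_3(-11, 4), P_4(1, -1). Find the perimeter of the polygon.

108

|P_1P_2| = √((-12)² + (5)²) = √169 = 13
|P_2P_3| = √((40)² + (-9)²) = √1681 = 41
|P_3P_4| = √((12)² + (-5)²) = √169 = 13
|P_4P_1| = √((-40)² + (9)²) = √1681 = 41
Perimeter = 13 + 41 + 13 + 41 = 108.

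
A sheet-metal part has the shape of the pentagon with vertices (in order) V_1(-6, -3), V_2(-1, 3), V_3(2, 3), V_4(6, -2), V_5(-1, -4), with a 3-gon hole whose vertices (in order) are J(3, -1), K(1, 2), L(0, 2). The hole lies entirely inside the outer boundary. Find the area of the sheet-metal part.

Outer boundary:
Apply the surveyor's formula: 2A = Σ (x_i·y_{i+1} − x_{i+1}·y_i), indices taken mod 5.
Σ = (-21) + (-9) + (-22) + (-26) + (-21) = -99
Area = |Σ|/2 = 49.5.
Hole:
Apply the surveyor's formula: 2A = Σ (x_i·y_{i+1} − x_{i+1}·y_i), indices taken mod 3.
Cross-terms: 7, 2, -6  ⇒  Σ = 3
Area = |Σ|/2 = 1.5.
Net area = 49.5 − 1.5 = 48.

48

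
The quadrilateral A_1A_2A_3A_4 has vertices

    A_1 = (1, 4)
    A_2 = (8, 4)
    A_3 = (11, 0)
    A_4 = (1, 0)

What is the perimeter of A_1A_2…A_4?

|A_1A_2| = √((7)² + (0)²) = √49 = 7
|A_2A_3| = √((3)² + (-4)²) = √25 = 5
|A_3A_4| = √((-10)² + (0)²) = √100 = 10
|A_4A_1| = √((0)² + (4)²) = √16 = 4
Perimeter = 7 + 5 + 10 + 4 = 26.

26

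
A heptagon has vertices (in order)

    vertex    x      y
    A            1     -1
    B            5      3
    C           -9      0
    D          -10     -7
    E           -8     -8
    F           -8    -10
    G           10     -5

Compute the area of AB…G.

136.5

Apply the shoelace formula: 2A = Σ (x_i·y_{i+1} − x_{i+1}·y_i), indices taken mod 7.
Σ = (8) + (27) + (63) + (24) + (16) + (140) + (-5) = 273
Area = |Σ|/2 = 136.5.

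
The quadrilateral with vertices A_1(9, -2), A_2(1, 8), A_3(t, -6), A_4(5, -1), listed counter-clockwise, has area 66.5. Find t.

The doubled signed area Σ (x_i y_{i+1} − x_{i+1} y_i) is linear in t.
With t=0 it equals 97; the coefficient of t is -9 (from the two edges through A_3).
So -9·t + 97 = 2·66.5 = 133 ⇒ t = -4.

-4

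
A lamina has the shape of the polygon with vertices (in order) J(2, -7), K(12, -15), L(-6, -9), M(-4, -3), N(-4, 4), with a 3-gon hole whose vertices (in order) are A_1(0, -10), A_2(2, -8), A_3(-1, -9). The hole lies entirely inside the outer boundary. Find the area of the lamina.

Outer boundary:
Apply the surveyor's formula: 2A = Σ (x_i·y_{i+1} − x_{i+1}·y_i), indices taken mod 5.
Cross-terms: 54, -198, -18, -28, 20  ⇒  Σ = -170
Area = |Σ|/2 = 85.
Hole:
Σ = (20) + (-26) + (10) = 4
Area = |Σ|/2 = 2.
Net area = 85 − 2 = 83.

83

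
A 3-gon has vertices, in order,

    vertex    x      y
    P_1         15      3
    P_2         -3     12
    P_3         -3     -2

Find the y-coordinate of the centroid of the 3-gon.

13/3

Apply Gauss's area formula. First the cross-terms c_i = x_i·y_{i+1} − x_{i+1}·y_i:
  189, 42, 21  ⇒  2A = 252, A = 126.
Then Σ (y_i + y_{i+1})·c_i = 3276, so ȳ = 3276 / (6·126) = 13/3.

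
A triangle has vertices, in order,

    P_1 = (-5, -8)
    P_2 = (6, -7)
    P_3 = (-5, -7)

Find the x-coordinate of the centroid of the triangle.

-4/3

Apply Gauss's area formula. First the cross-terms c_i = x_i·y_{i+1} − x_{i+1}·y_i:
  83, -77, 5  ⇒  2A = 11, A = 5.5.
Then Σ (x_i + x_{i+1})·c_i = -44, so x̄ = -44 / (6·5.5) = -4/3.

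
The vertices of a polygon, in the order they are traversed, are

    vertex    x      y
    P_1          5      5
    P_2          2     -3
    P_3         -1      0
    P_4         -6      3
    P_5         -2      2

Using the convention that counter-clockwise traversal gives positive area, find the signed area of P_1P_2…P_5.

Apply Gauss's area formula: 2A = Σ (x_i·y_{i+1} − x_{i+1}·y_i), indices taken mod 5.
Σ = (-25) + (-3) + (-3) + (-6) + (-20) = -57
Signed area = Σ/2 = -28.5 (negative ⇒ clockwise traversal).

-28.5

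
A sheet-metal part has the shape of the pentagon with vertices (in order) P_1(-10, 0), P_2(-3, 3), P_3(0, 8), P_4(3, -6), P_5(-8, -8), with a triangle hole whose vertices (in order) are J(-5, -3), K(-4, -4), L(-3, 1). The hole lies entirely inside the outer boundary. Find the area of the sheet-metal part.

112

Outer boundary:
Apply the shoelace formula: 2A = Σ (x_i·y_{i+1} − x_{i+1}·y_i), indices taken mod 5.
Cross-terms: -30, -24, -24, -72, -80  ⇒  Σ = -230
Area = |Σ|/2 = 115.
Hole:
Apply Gauss's area formula: 2A = Σ (x_i·y_{i+1} − x_{i+1}·y_i), indices taken mod 3.
Σ = (8) + (-16) + (14) = 6
Area = |Σ|/2 = 3.
Net area = 115 − 3 = 112.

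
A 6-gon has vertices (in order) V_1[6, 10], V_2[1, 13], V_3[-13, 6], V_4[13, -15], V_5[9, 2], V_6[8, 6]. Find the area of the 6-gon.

Apply the shoelace (surveyor's) formula: 2A = Σ (x_i·y_{i+1} − x_{i+1}·y_i), indices taken mod 6.
Σ = (68) + (175) + (117) + (161) + (38) + (44) = 603
Area = |Σ|/2 = 301.5.

301.5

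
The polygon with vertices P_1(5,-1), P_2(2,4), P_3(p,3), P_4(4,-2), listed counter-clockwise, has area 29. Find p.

The doubled signed area Σ (x_i y_{i+1} − x_{i+1} y_i) is linear in p.
With p=0 it equals 22; the coefficient of p is -6 (from the two edges through P_3).
So -6·p + 22 = 2·29 = 58 ⇒ p = -6.

-6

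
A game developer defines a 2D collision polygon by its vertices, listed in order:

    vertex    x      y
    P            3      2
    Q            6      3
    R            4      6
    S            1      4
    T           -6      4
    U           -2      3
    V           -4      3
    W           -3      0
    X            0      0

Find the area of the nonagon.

32

Σ = (-3) + (24) + (10) + (28) + (-10) + (6) + (9) + (0) + (0) = 64
Area = |Σ|/2 = 32.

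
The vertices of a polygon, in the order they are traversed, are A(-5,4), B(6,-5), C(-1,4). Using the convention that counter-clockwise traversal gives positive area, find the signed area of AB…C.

18

Apply the shoelace (surveyor's) formula: 2A = Σ (x_i·y_{i+1} − x_{i+1}·y_i), indices taken mod 3.
A→B: (-5)(-5) − (6)(4) = 1
B→C: (6)(4) − (-1)(-5) = 19
C→A: (-1)(4) − (-5)(4) = 16
Σ = 36
Signed area = Σ/2 = 18 (positive ⇒ counter-clockwise traversal).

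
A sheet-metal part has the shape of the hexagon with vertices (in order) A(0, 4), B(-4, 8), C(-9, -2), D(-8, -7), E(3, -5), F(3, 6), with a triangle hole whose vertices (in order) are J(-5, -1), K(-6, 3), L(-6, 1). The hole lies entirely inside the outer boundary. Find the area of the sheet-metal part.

Outer boundary:
Apply the shoelace (surveyor's) formula: 2A = Σ (x_i·y_{i+1} − x_{i+1}·y_i), indices taken mod 6.
Σ = (16) + (80) + (47) + (61) + (33) + (12) = 249
Area = |Σ|/2 = 124.5.
Hole:
Σ = (-21) + (12) + (11) = 2
Area = |Σ|/2 = 1.
Net area = 124.5 − 1 = 123.5.

123.5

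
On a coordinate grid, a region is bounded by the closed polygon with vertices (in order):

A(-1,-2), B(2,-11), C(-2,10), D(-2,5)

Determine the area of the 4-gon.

16

Σ = (15) + (-2) + (10) + (9) = 32
Area = |Σ|/2 = 16.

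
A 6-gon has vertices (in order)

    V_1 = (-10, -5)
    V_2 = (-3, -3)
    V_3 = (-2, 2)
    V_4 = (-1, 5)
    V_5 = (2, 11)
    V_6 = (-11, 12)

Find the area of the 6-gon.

147

V_1→V_2: (-10)(-3) − (-3)(-5) = 15
V_2→V_3: (-3)(2) − (-2)(-3) = -12
V_3→V_4: (-2)(5) − (-1)(2) = -8
V_4→V_5: (-1)(11) − (2)(5) = -21
V_5→V_6: (2)(12) − (-11)(11) = 145
V_6→V_1: (-11)(-5) − (-10)(12) = 175
Σ = 294
Area = |Σ|/2 = 147.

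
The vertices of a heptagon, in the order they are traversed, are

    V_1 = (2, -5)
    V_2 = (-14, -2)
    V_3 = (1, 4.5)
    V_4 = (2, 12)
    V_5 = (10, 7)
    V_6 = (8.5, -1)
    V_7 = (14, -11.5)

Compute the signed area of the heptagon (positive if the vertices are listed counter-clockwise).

-219.125

Apply the shoelace (surveyor's) formula: 2A = Σ (x_i·y_{i+1} − x_{i+1}·y_i), indices taken mod 7.
Σ = (-74) + (-61) + (3) + (-106) + (-69.5) + (-83.75) + (-47) = -438.25
Signed area = Σ/2 = -219.125 (negative ⇒ clockwise traversal).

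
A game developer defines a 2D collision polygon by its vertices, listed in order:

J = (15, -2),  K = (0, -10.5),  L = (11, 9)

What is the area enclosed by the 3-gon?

Σ = (-157.5) + (115.5) + (-157) = -199
Area = |Σ|/2 = 99.5.

99.5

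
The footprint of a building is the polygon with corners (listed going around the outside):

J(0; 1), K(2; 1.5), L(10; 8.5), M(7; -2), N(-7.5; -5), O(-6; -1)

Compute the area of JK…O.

79

Σ = (-2) + (2) + (-79.5) + (-50) + (-22.5) + (-6) = -158
Area = |Σ|/2 = 79.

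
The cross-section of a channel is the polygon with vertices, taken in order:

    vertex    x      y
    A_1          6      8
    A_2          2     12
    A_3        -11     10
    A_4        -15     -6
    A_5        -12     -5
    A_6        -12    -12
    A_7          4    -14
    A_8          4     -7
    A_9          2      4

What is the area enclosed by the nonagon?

Σ = (56) + (152) + (216) + (3) + (84) + (216) + (28) + (30) + (-8) = 777
Area = |Σ|/2 = 388.5.

388.5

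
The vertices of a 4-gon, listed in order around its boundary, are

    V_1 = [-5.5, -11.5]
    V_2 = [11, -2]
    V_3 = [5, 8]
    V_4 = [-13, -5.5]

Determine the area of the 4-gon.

215.625

Apply the shoelace (surveyor's) formula: 2A = Σ (x_i·y_{i+1} − x_{i+1}·y_i), indices taken mod 4.
Σ = (137.5) + (98) + (76.5) + (119.25) = 431.25
Area = |Σ|/2 = 215.625.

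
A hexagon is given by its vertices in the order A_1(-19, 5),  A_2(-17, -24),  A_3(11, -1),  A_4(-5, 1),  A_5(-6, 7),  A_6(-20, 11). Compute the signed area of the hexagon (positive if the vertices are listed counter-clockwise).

Cross-terms: 541, 281, 6, -29, 74, 109  ⇒  Σ = 982
Signed area = Σ/2 = 491 (positive ⇒ counter-clockwise traversal).

491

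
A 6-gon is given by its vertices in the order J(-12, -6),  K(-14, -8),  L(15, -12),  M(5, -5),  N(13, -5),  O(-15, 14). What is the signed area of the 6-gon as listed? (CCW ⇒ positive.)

J→K: (-12)(-8) − (-14)(-6) = 12
K→L: (-14)(-12) − (15)(-8) = 288
L→M: (15)(-5) − (5)(-12) = -15
M→N: (5)(-5) − (13)(-5) = 40
N→O: (13)(14) − (-15)(-5) = 107
O→J: (-15)(-6) − (-12)(14) = 258
Σ = 690
Signed area = Σ/2 = 345 (positive ⇒ counter-clockwise traversal).

345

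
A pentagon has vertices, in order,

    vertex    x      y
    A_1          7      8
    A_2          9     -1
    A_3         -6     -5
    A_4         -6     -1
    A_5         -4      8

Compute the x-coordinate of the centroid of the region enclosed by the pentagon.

97/98

Apply the shoelace (surveyor's) formula. First the cross-terms c_i = x_i·y_{i+1} − x_{i+1}·y_i:
  -79, -51, -24, -52, -88  ⇒  2A = -294, A = -147.
Then Σ (x_i + x_{i+1})·c_i = -873, so x̄ = -873 / (6·(-147)) = 97/98.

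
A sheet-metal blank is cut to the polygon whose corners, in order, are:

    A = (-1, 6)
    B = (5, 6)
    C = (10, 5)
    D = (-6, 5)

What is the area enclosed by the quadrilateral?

Cross-terms: -36, -35, 80, -31  ⇒  Σ = -22
Area = |Σ|/2 = 11.

11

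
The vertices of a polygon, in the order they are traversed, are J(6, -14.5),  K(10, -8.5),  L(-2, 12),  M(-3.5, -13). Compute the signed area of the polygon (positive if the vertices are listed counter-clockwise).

196.875

Σ = (94) + (103) + (68) + (128.75) = 393.75
Signed area = Σ/2 = 196.875 (positive ⇒ counter-clockwise traversal).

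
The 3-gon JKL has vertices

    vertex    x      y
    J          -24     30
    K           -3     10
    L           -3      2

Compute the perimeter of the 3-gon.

|JK| = √((21)² + (-20)²) = √841 = 29
|KL| = √((0)² + (-8)²) = √64 = 8
|LJ| = √((-21)² + (28)²) = √1225 = 35
Perimeter = 29 + 8 + 35 = 72.

72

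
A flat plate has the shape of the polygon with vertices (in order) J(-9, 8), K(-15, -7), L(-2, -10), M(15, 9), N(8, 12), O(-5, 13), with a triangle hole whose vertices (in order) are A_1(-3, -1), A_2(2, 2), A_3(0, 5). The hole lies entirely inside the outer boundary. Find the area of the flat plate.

Outer boundary:
Apply the shoelace (surveyor's) formula: 2A = Σ (x_i·y_{i+1} − x_{i+1}·y_i), indices taken mod 6.
Σ = (183) + (136) + (132) + (108) + (164) + (77) = 800
Area = |Σ|/2 = 400.
Hole:
Apply Gauss's area formula: 2A = Σ (x_i·y_{i+1} − x_{i+1}·y_i), indices taken mod 3.
Σ = (-4) + (10) + (15) = 21
Area = |Σ|/2 = 10.5.
Net area = 400 − 10.5 = 389.5.

389.5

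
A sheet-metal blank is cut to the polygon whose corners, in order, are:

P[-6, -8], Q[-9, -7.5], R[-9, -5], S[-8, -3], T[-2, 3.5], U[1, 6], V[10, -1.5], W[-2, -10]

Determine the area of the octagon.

160.25

Σ = (-27) + (-22.5) + (-13) + (-34) + (-15.5) + (-61.5) + (-103) + (-44) = -320.5
Area = |Σ|/2 = 160.25.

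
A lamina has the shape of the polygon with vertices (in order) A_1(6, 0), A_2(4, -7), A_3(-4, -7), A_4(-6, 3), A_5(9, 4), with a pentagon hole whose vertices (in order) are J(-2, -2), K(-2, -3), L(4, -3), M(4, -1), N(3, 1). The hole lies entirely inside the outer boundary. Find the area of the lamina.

98

Outer boundary:
Apply the shoelace (surveyor's) formula: 2A = Σ (x_i·y_{i+1} − x_{i+1}·y_i), indices taken mod 5.
Σ = (-42) + (-56) + (-54) + (-51) + (-24) = -227
Area = |Σ|/2 = 113.5.
Hole:
Apply the surveyor's formula: 2A = Σ (x_i·y_{i+1} − x_{i+1}·y_i), indices taken mod 5.
Σ = (2) + (18) + (8) + (7) + (-4) = 31
Area = |Σ|/2 = 15.5.
Net area = 113.5 − 15.5 = 98.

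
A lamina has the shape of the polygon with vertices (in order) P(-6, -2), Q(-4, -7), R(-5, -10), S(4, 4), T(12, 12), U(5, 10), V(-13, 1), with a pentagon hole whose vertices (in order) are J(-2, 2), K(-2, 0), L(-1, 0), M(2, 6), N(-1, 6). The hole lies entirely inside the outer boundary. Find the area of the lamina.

Outer boundary:
Apply the shoelace formula: 2A = Σ (x_i·y_{i+1} − x_{i+1}·y_i), indices taken mod 7.
Cross-terms: 34, 5, 20, 0, 60, 135, 32  ⇒  Σ = 286
Area = |Σ|/2 = 143.
Hole:
Σ = (4) + (0) + (-6) + (18) + (10) = 26
Area = |Σ|/2 = 13.
Net area = 143 − 13 = 130.

130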